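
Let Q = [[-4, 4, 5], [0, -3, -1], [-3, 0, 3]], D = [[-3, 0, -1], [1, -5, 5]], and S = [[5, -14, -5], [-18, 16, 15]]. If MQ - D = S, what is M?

M = [[-2, 2, 2], [2, -1, 3]]

MQ = S + D = [[2, -14, -6], [-17, 11, 20]].
Since Q sits to the right of M, M = (S + D)Q⁻¹.
det Q = 3, so Q⁻¹ = [[-3, -4, 11/3], [1, 1, -4/3], [-3, -4, 4]].
M = (S + D)Q⁻¹ = [[-2, 2, 2], [2, -1, 3]].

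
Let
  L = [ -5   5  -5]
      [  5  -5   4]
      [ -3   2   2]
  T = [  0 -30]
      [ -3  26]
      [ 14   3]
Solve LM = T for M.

Since L multiplies M on the left, M = L⁻¹T.
L has determinant 5; L⁻¹ = [[-18/5, -4, -1], [-22/5, -5, -1], [-1, -1, 0]].
M = L⁻¹T = [[-18/5, -4, -1], [-22/5, -5, -1], [-1, -1, 0]] · [[0, -30], [-3, 26], [14, 3]] = [[-2, 1], [1, -1], [3, 4]].

M = [[-2, 1], [1, -1], [3, 4]]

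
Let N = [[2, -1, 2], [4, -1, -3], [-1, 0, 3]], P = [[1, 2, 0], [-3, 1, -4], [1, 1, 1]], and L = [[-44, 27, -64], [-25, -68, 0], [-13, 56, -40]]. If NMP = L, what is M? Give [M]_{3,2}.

5

Isolating M: multiply by N⁻¹ from the left and P⁻¹ from the right, so M = N⁻¹LP⁻¹.
det N = 1; the adjugate gives N⁻¹ = [[-3, 3, 5], [-9, 8, 14], [-1, 1, 2]].
det P = 3; the adjugate gives P⁻¹ = [[5/3, -2/3, -8/3], [-1/3, 1/3, 4/3], [-4/3, 1/3, 7/3]].
N⁻¹L = [[-8, -5, -8], [14, -3, 16], [-7, 17, -16]].
M = (N⁻¹L)P⁻¹ = [[-1, 1, -4], [3, -5, -4], [4, 5, 4]].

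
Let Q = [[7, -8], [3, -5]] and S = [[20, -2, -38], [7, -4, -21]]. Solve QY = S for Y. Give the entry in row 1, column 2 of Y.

Since Q multiplies Y on the left, Y = Q⁻¹S.
det Q = -11; the adjugate gives Q⁻¹ = [[5/11, -8/11], [3/11, -7/11]].
Y = Q⁻¹S = [[5/11, -8/11], [3/11, -7/11]] · [[20, -2, -38], [7, -4, -21]] = [[4, 2, -2], [1, 2, 3]].

2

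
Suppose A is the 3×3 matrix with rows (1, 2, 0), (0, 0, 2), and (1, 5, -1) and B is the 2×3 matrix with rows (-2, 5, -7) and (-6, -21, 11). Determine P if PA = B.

Right-multiplying both sides by A⁻¹ gives P = BA⁻¹.
det A = -6; the adjugate gives A⁻¹ = [[5/3, -1/3, -2/3], [-1/3, 1/6, 1/3], [0, 1/2, 0]].
P = BA⁻¹ = [[-2, 5, -7], [-6, -21, 11]] · [[5/3, -1/3, -2/3], [-1/3, 1/6, 1/3], [0, 1/2, 0]] = [[-5, -2, 3], [-3, 4, -3]].

P = [[-5, -2, 3], [-3, 4, -3]]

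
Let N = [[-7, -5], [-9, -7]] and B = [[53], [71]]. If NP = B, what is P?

P = [[-4], [-5]]

N is on the left of P, so left-multiply by N⁻¹: P = N⁻¹B.
det N = 4; the adjugate gives N⁻¹ = [[-7/4, 5/4], [9/4, -7/4]].
P = N⁻¹B = [[-7/4, 5/4], [9/4, -7/4]] · [[53], [71]] = [[-4], [-5]].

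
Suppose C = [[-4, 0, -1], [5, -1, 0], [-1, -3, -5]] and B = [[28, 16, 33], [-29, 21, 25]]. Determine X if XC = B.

X = [[-3, 2, -6], [5, -3, -6]]

Since C sits to the right of X, X = BC⁻¹.
det C = -4, so C⁻¹ = [[-5/4, -3/4, 1/4], [-25/4, -19/4, 5/4], [4, 3, -1]].
X = BC⁻¹ = [[28, 16, 33], [-29, 21, 25]] · [[-5/4, -3/4, 1/4], [-25/4, -19/4, 5/4], [4, 3, -1]] = [[-3, 2, -6], [5, -3, -6]].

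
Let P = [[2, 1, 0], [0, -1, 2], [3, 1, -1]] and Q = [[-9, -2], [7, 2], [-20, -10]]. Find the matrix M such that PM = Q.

Left-multiplying both sides by P⁻¹ gives M = P⁻¹Q.
det P = 4, so P⁻¹ = [[-1/4, 1/4, 1/2], [3/2, -1/2, -1], [3/4, 1/4, -1/2]].
M = P⁻¹Q = [[-1/4, 1/4, 1/2], [3/2, -1/2, -1], [3/4, 1/4, -1/2]] · [[-9, -2], [7, 2], [-20, -10]] = [[-6, -4], [3, 6], [5, 4]].

M = [[-6, -4], [3, 6], [5, 4]]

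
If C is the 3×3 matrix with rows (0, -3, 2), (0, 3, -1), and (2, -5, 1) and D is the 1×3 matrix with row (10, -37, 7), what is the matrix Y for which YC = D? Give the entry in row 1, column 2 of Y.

Since C sits to the right of Y, Y = DC⁻¹.
det C = -6; the adjugate gives C⁻¹ = [[1/3, 7/6, 1/2], [1/3, 2/3, 0], [1, 1, 0]].
Y = DC⁻¹ = [[10, -37, 7]] · [[1/3, 7/6, 1/2], [1/3, 2/3, 0], [1, 1, 0]] = [[-2, -6, 5]].

-6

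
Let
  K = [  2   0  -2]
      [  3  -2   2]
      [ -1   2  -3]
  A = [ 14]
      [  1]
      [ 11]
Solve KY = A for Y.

K is on the left of Y, so left-multiply by K⁻¹: Y = K⁻¹A.
det K = -4, so K⁻¹ = [[-1/2, 1, 1], [-7/4, 2, 5/2], [-1, 1, 1]].
Y = K⁻¹A = [[-1/2, 1, 1], [-7/4, 2, 5/2], [-1, 1, 1]] · [[14], [1], [11]] = [[5], [5], [-2]].

Y = [[5], [5], [-2]]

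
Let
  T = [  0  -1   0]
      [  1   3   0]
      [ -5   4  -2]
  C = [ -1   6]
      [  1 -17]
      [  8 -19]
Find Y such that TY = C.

Y = [[-2, 1], [1, -6], [3, -5]]

Since T multiplies Y on the left, Y = T⁻¹C.
T has determinant -2; T⁻¹ = [[3, 1, 0], [-1, 0, 0], [-19/2, -5/2, -1/2]].
Y = T⁻¹C = [[3, 1, 0], [-1, 0, 0], [-19/2, -5/2, -1/2]] · [[-1, 6], [1, -17], [8, -19]] = [[-2, 1], [1, -6], [3, -5]].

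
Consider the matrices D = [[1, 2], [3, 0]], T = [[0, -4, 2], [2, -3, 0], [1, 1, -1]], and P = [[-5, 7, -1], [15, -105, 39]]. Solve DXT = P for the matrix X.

X = [[5, 4, -3], [-4, -2, -1]]

X = D⁻¹PT⁻¹ (apply D⁻¹ on the left and T⁻¹ on the right).
D has determinant -6; D⁻¹ = [[0, 1/3], [1/2, -1/6]].
det T = 2; the adjugate gives T⁻¹ = [[3/2, -1, 3], [1, -1, 2], [5/2, -2, 4]].
D⁻¹P = [[5, -35, 13], [-5, 21, -7]].
X = (D⁻¹P)T⁻¹ = [[5, 4, -3], [-4, -2, -1]].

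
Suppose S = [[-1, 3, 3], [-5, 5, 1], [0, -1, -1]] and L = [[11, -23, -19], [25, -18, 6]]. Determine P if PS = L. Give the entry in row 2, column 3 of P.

3

S is on the right of P, so right-multiply by S⁻¹: P = LS⁻¹.
det S = 4, so S⁻¹ = [[-1, 0, -3], [-5/4, 1/4, -7/2], [5/4, -1/4, 5/2]].
P = LS⁻¹ = [[11, -23, -19], [25, -18, 6]] · [[-1, 0, -3], [-5/4, 1/4, -7/2], [5/4, -1/4, 5/2]] = [[-6, -1, 0], [5, -6, 3]].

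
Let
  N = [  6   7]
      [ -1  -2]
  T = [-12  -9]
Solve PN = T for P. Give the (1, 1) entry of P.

-3

N is on the right of P, so right-multiply by N⁻¹: P = TN⁻¹.
N has determinant -5; N⁻¹ = [[2/5, 7/5], [-1/5, -6/5]].
P = TN⁻¹ = [[-12, -9]] · [[2/5, 7/5], [-1/5, -6/5]] = [[-3, -6]].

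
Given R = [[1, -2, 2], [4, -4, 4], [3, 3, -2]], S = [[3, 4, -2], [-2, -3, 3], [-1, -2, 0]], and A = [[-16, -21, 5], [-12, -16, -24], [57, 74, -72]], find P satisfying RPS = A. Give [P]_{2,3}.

P = R⁻¹AS⁻¹ (apply R⁻¹ on the left and S⁻¹ on the right).
det R = 4; the adjugate gives R⁻¹ = [[-1, 1/2, 0], [5, -2, 1], [6, -9/4, 1]].
det S = 4; the adjugate gives S⁻¹ = [[3/2, 1, 3/2], [-3/4, -1/2, -5/4], [1/4, 1/2, -1/4]].
R⁻¹A = [[10, 13, -17], [1, 1, 1], [-12, -16, 12]].
P = (R⁻¹A)S⁻¹ = [[1, -5, 3], [1, 1, 0], [-3, 2, -1]].

0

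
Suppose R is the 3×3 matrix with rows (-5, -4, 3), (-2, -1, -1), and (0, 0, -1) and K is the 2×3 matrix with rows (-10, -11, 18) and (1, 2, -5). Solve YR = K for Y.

Since R sits to the right of Y, Y = KR⁻¹.
det R = 3, so R⁻¹ = [[1/3, -4/3, 7/3], [-2/3, 5/3, -11/3], [0, 0, -1]].
Y = KR⁻¹ = [[-10, -11, 18], [1, 2, -5]] · [[1/3, -4/3, 7/3], [-2/3, 5/3, -11/3], [0, 0, -1]] = [[4, -5, -1], [-1, 2, 0]].

Y = [[4, -5, -1], [-1, 2, 0]]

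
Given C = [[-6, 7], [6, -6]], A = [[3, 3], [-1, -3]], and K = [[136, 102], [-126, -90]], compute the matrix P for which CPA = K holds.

P = [[-5, -4], [3, -1]]

Left-multiply by C⁻¹ and right-multiply by A⁻¹: P = C⁻¹KA⁻¹.
det C = -6, so C⁻¹ = [[1, 7/6], [1, 1]].
A has determinant -6; A⁻¹ = [[1/2, 1/2], [-1/6, -1/2]].
C⁻¹K = [[-11, -3], [10, 12]].
P = (C⁻¹K)A⁻¹ = [[-5, -4], [3, -1]].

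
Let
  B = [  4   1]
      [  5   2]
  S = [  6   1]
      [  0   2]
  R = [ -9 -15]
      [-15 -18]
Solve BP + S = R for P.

P = [[-5, -4], [5, 0]]

BP = R − S = [[-15, -16], [-15, -20]].
Since B multiplies P on the left, P = B⁻¹(R − S).
det B = 3, so B⁻¹ = [[2/3, -1/3], [-5/3, 4/3]].
P = B⁻¹(R − S) = [[-5, -4], [5, 0]].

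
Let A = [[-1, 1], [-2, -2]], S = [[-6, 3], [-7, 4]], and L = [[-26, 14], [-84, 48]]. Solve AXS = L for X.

X = [[-1, -4], [1, -2]]

X = A⁻¹LS⁻¹ (apply A⁻¹ on the left and S⁻¹ on the right).
det A = 4, so A⁻¹ = [[-1/2, -1/4], [1/2, -1/4]].
S has determinant -3; S⁻¹ = [[-4/3, 1], [-7/3, 2]].
A⁻¹L = [[34, -19], [8, -5]].
X = (A⁻¹L)S⁻¹ = [[-1, -4], [1, -2]].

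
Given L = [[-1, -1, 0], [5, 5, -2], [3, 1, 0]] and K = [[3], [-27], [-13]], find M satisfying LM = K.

Left-multiplying both sides by L⁻¹ gives M = L⁻¹K.
det L = 4, so L⁻¹ = [[1/2, 0, 1/2], [-3/2, 0, -1/2], [-5/2, -1/2, 0]].
M = L⁻¹K = [[1/2, 0, 1/2], [-3/2, 0, -1/2], [-5/2, -1/2, 0]] · [[3], [-27], [-13]] = [[-5], [2], [6]].

M = [[-5], [2], [6]]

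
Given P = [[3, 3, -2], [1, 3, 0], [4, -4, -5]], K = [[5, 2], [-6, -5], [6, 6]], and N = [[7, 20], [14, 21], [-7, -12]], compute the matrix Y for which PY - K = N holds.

Y = [[-1, 1], [3, 5], [-3, -2]]

PY = N + K = [[12, 22], [8, 16], [-1, -6]].
Since P multiplies Y on the left, Y = P⁻¹(N + K).
P has determinant 2; P⁻¹ = [[-15/2, 23/2, 3], [5/2, -7/2, -1], [-8, 12, 3]].
Y = P⁻¹(N + K) = [[-1, 1], [3, 5], [-3, -2]].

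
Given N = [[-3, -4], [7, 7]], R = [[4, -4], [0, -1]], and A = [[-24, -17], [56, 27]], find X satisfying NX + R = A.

NX = A − R = [[-28, -13], [56, 28]].
Since N multiplies X on the left, X = N⁻¹(A − R).
det N = 7, so N⁻¹ = [[1, 4/7], [-1, -3/7]].
X = N⁻¹(A − R) = [[4, 3], [4, 1]].

X = [[4, 3], [4, 1]]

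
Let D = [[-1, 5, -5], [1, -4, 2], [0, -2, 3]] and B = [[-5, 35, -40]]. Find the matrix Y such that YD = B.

Y = [[5, 0, -5]]

D is on the right of Y, so right-multiply by D⁻¹: Y = BD⁻¹.
det D = 3, so D⁻¹ = [[-8/3, -5/3, -10/3], [-1, -1, -1], [-2/3, -2/3, -1/3]].
Y = BD⁻¹ = [[-5, 35, -40]] · [[-8/3, -5/3, -10/3], [-1, -1, -1], [-2/3, -2/3, -1/3]] = [[5, 0, -5]].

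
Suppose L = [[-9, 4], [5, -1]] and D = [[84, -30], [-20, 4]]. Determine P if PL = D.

P = [[-6, 6], [0, -4]]

Right-multiplying both sides by L⁻¹ gives P = DL⁻¹.
det L = -11, so L⁻¹ = [[1/11, 4/11], [5/11, 9/11]].
P = DL⁻¹ = [[84, -30], [-20, 4]] · [[1/11, 4/11], [5/11, 9/11]] = [[-6, 6], [0, -4]].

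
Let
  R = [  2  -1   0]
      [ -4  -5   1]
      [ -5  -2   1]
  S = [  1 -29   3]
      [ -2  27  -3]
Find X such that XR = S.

Right-multiplying both sides by R⁻¹ gives X = SR⁻¹.
R has determinant -5; R⁻¹ = [[3/5, -1/5, 1/5], [1/5, -2/5, 2/5], [17/5, -9/5, 14/5]].
X = SR⁻¹ = [[1, -29, 3], [-2, 27, -3]] · [[3/5, -1/5, 1/5], [1/5, -2/5, 2/5], [17/5, -9/5, 14/5]] = [[5, 6, -3], [-6, -5, 2]].

X = [[5, 6, -3], [-6, -5, 2]]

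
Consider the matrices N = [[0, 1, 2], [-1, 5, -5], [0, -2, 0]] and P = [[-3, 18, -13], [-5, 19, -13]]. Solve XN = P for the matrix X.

N is on the right of X, so right-multiply by N⁻¹: X = PN⁻¹.
det N = 4, so N⁻¹ = [[-5/2, -1, -15/4], [0, 0, -1/2], [1/2, 0, 1/4]].
X = PN⁻¹ = [[-3, 18, -13], [-5, 19, -13]] · [[-5/2, -1, -15/4], [0, 0, -1/2], [1/2, 0, 1/4]] = [[1, 3, -1], [6, 5, 6]].

X = [[1, 3, -1], [6, 5, 6]]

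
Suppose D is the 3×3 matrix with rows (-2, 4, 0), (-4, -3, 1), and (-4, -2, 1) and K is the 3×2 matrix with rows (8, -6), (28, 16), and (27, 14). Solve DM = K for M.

M = [[-6, -1], [-1, -2], [1, 6]]

D is on the left of M, so left-multiply by D⁻¹: M = D⁻¹K.
det D = 2; the adjugate gives D⁻¹ = [[-1/2, -2, 2], [0, -1, 1], [-2, -10, 11]].
M = D⁻¹K = [[-1/2, -2, 2], [0, -1, 1], [-2, -10, 11]] · [[8, -6], [28, 16], [27, 14]] = [[-6, -1], [-1, -2], [1, 6]].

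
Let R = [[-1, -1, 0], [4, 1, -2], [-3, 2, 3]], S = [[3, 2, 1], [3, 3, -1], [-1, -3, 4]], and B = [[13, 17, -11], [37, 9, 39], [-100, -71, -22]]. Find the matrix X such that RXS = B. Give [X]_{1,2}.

X = R⁻¹BS⁻¹ (apply R⁻¹ on the left and S⁻¹ on the right).
R has determinant -1; R⁻¹ = [[-7, -3, -2], [6, 3, 2], [-11, -5, -3]].
det S = -1; the adjugate gives S⁻¹ = [[-9, 11, 5], [11, -13, -6], [6, -7, -3]].
R⁻¹B = [[-2, -4, 4], [-11, -13, 7], [-28, -19, -8]].
X = (R⁻¹B)S⁻¹ = [[-2, 2, 2], [-2, -1, 2], [-5, -5, -2]].

2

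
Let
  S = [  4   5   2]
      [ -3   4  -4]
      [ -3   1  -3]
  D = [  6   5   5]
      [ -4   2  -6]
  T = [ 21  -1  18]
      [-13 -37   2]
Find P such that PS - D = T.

PS = T + D = [[27, 4, 23], [-17, -35, -4]].
Since S sits to the right of P, P = (T + D)S⁻¹.
S has determinant 1; S⁻¹ = [[-8, 17, -28], [3, -6, 10], [9, -19, 31]].
P = (T + D)S⁻¹ = [[3, -2, -3], [-5, -3, 2]].

P = [[3, -2, -3], [-5, -3, 2]]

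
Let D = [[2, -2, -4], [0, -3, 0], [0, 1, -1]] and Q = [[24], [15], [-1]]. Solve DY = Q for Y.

D is on the left of Y, so left-multiply by D⁻¹: Y = D⁻¹Q.
D has determinant 6; D⁻¹ = [[1/2, -1, -2], [0, -1/3, 0], [0, -1/3, -1]].
Y = D⁻¹Q = [[1/2, -1, -2], [0, -1/3, 0], [0, -1/3, -1]] · [[24], [15], [-1]] = [[-1], [-5], [-4]].

Y = [[-1], [-5], [-4]]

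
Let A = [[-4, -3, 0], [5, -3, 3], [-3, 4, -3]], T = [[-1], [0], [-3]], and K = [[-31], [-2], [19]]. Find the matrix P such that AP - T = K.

P = [[5], [4], [-5]]

AP = K + T = [[-32], [-2], [16]].
Since A multiplies P on the left, P = A⁻¹(K + T).
det A = -6; the adjugate gives A⁻¹ = [[1/2, 3/2, 3/2], [-1, -2, -2], [-11/6, -25/6, -9/2]].
P = A⁻¹(K + T) = [[5], [4], [-5]].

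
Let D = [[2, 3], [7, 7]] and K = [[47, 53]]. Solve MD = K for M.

Since D sits to the right of M, M = KD⁻¹.
det D = -7; the adjugate gives D⁻¹ = [[-1, 3/7], [1, -2/7]].
M = KD⁻¹ = [[47, 53]] · [[-1, 3/7], [1, -2/7]] = [[6, 5]].

M = [[6, 5]]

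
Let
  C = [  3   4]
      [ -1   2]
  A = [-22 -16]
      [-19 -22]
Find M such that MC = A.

Since C sits to the right of M, M = AC⁻¹.
det C = 10; the adjugate gives C⁻¹ = [[1/5, -2/5], [1/10, 3/10]].
M = AC⁻¹ = [[-22, -16], [-19, -22]] · [[1/5, -2/5], [1/10, 3/10]] = [[-6, 4], [-6, 1]].

M = [[-6, 4], [-6, 1]]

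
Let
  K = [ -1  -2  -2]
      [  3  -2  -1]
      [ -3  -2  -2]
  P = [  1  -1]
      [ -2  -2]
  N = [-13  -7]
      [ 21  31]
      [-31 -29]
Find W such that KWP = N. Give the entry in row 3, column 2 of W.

Isolating W: multiply by K⁻¹ from the left and P⁻¹ from the right, so W = K⁻¹NP⁻¹.
det K = 4; the adjugate gives K⁻¹ = [[1/2, 0, -1/2], [9/4, -1, -7/4], [-3, 1, 2]].
det P = -4, so P⁻¹ = [[1/2, -1/4], [-1/2, -1/4]].
K⁻¹N = [[9, 11], [4, 4], [-2, -6]].
W = (K⁻¹N)P⁻¹ = [[-1, -5], [0, -2], [2, 2]].

2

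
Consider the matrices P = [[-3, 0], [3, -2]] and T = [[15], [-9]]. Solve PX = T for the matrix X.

X = [[-5], [-3]]

P is on the left of X, so left-multiply by P⁻¹: X = P⁻¹T.
P has determinant 6; P⁻¹ = [[-1/3, 0], [-1/2, -1/2]].
X = P⁻¹T = [[-1/3, 0], [-1/2, -1/2]] · [[15], [-9]] = [[-5], [-3]].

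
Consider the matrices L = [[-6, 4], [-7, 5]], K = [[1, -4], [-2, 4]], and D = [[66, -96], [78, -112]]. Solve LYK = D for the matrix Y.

Isolating Y: multiply by L⁻¹ from the left and K⁻¹ from the right, so Y = L⁻¹DK⁻¹.
det L = -2, so L⁻¹ = [[-5/2, 2], [-7/2, 3]].
det K = -4; the adjugate gives K⁻¹ = [[-1, -1], [-1/2, -1/4]].
L⁻¹D = [[-9, 16], [3, 0]].
Y = (L⁻¹D)K⁻¹ = [[1, 5], [-3, -3]].

Y = [[1, 5], [-3, -3]]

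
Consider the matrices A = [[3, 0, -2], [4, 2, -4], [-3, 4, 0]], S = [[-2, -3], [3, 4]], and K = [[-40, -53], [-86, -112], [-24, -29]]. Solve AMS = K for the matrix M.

M = [[3, -2], [0, -5], [5, 4]]

Left-multiply by A⁻¹ and right-multiply by S⁻¹: M = A⁻¹KS⁻¹.
det A = 4; the adjugate gives A⁻¹ = [[4, -2, 1], [3, -3/2, 1], [11/2, -3, 3/2]].
det S = 1; the adjugate gives S⁻¹ = [[4, 3], [-3, -2]].
A⁻¹K = [[-12, -17], [-15, -20], [2, 1]].
M = (A⁻¹K)S⁻¹ = [[3, -2], [0, -5], [5, 4]].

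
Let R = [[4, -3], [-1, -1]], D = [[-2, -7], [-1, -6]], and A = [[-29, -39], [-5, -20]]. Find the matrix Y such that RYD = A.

Left-multiply by R⁻¹ and right-multiply by D⁻¹: Y = R⁻¹AD⁻¹.
det R = -7; the adjugate gives R⁻¹ = [[1/7, -3/7], [-1/7, -4/7]].
det D = 5; the adjugate gives D⁻¹ = [[-6/5, 7/5], [1/5, -2/5]].
R⁻¹A = [[-2, 3], [7, 17]].
Y = (R⁻¹A)D⁻¹ = [[3, -4], [-5, 3]].

Y = [[3, -4], [-5, 3]]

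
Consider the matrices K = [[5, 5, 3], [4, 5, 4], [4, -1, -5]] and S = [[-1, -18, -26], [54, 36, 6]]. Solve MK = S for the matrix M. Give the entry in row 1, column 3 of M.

3

Right-multiplying both sides by K⁻¹ gives M = SK⁻¹.
det K = 3, so K⁻¹ = [[-7, 22/3, 5/3], [12, -37/3, -8/3], [-8, 25/3, 5/3]].
M = SK⁻¹ = [[-1, -18, -26], [54, 36, 6]] · [[-7, 22/3, 5/3], [12, -37/3, -8/3], [-8, 25/3, 5/3]] = [[-1, -2, 3], [6, 2, 4]].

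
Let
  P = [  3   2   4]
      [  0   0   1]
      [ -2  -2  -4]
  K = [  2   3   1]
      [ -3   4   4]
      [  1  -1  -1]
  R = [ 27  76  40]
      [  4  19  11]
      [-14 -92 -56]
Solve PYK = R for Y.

Y = [[0, -3, 4], [1, 5, -1], [4, 3, 5]]

Y = P⁻¹RK⁻¹ (apply P⁻¹ on the left and K⁻¹ on the right).
det P = 2, so P⁻¹ = [[1, 0, 1], [-1, -2, -3/2], [0, 1, 0]].
det K = 2; the adjugate gives K⁻¹ = [[0, 1, 4], [1/2, -3/2, -11/2], [-1/2, 5/2, 17/2]].
P⁻¹R = [[13, -16, -16], [-14, 24, 22], [4, 19, 11]].
Y = (P⁻¹R)K⁻¹ = [[0, -3, 4], [1, 5, -1], [4, 3, 5]].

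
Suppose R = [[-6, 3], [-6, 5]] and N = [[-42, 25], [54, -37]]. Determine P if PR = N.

Since R sits to the right of P, P = NR⁻¹.
R has determinant -12; R⁻¹ = [[-5/12, 1/4], [-1/2, 1/2]].
P = NR⁻¹ = [[-42, 25], [54, -37]] · [[-5/12, 1/4], [-1/2, 1/2]] = [[5, 2], [-4, -5]].

P = [[5, 2], [-4, -5]]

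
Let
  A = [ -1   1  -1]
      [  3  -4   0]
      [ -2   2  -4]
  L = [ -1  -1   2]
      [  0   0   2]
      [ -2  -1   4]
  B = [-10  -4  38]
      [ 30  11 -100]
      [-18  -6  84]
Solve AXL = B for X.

X = A⁻¹BL⁻¹ (apply A⁻¹ on the left and L⁻¹ on the right).
A has determinant -2; A⁻¹ = [[-8, -1, 2], [-6, -1, 3/2], [1, 0, -1/2]].
L has determinant 2; L⁻¹ = [[1, 1, -1], [-2, 0, 1], [0, 1/2, 0]].
A⁻¹B = [[14, 9, -36], [3, 4, -2], [-1, -1, -4]].
X = (A⁻¹B)L⁻¹ = [[-4, -4, -5], [-5, 2, 1], [1, -3, 0]].

X = [[-4, -4, -5], [-5, 2, 1], [1, -3, 0]]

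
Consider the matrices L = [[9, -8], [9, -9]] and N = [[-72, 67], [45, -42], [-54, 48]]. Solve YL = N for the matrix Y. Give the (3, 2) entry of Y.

Right-multiplying both sides by L⁻¹ gives Y = NL⁻¹.
det L = -9; the adjugate gives L⁻¹ = [[1, -8/9], [1, -1]].
Y = NL⁻¹ = [[-72, 67], [45, -42], [-54, 48]] · [[1, -8/9], [1, -1]] = [[-5, -3], [3, 2], [-6, 0]].

0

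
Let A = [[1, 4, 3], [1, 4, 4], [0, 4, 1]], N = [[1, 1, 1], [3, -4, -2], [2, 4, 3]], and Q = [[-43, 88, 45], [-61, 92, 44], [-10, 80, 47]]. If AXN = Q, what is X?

X = [[-4, 1, 2], [-5, -1, 5], [0, -4, -3]]

X = A⁻¹QN⁻¹ (apply A⁻¹ on the left and N⁻¹ on the right).
det A = -4; the adjugate gives A⁻¹ = [[3, -2, -1], [1/4, -1/4, 1/4], [-1, 1, 0]].
N has determinant 3; N⁻¹ = [[-4/3, 1/3, 2/3], [-13/3, 1/3, 5/3], [20/3, -2/3, -7/3]].
A⁻¹Q = [[3, 0, 0], [2, 19, 12], [-18, 4, -1]].
X = (A⁻¹Q)N⁻¹ = [[-4, 1, 2], [-5, -1, 5], [0, -4, -3]].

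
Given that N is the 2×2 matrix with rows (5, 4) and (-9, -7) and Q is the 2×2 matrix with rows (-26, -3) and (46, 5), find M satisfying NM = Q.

M = [[-2, 1], [-4, -2]]

N is on the left of M, so left-multiply by N⁻¹: M = N⁻¹Q.
det N = 1; the adjugate gives N⁻¹ = [[-7, -4], [9, 5]].
M = N⁻¹Q = [[-7, -4], [9, 5]] · [[-26, -3], [46, 5]] = [[-2, 1], [-4, -2]].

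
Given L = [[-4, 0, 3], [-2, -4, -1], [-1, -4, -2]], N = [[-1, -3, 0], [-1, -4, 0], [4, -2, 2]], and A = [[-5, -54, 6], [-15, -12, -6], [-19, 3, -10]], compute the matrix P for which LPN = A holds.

P = [[-5, 0, 3], [4, -2, -2], [0, -1, 5]]

P = L⁻¹AN⁻¹ (apply L⁻¹ on the left and N⁻¹ on the right).
L has determinant -4; L⁻¹ = [[-1, 3, -3], [3/4, -11/4, 5/2], [-1, 4, -4]].
N has determinant 2; N⁻¹ = [[-4, 3, 0], [1, -1, 0], [9, -7, 1/2]].
L⁻¹A = [[17, 9, 6], [-10, 0, -4], [21, -6, 10]].
P = (L⁻¹A)N⁻¹ = [[-5, 0, 3], [4, -2, -2], [0, -1, 5]].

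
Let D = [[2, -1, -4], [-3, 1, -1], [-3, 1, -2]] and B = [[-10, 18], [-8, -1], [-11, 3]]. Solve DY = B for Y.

Y = [[3, 3], [4, 4], [3, -4]]

Left-multiplying both sides by D⁻¹ gives Y = D⁻¹B.
det D = 1; the adjugate gives D⁻¹ = [[-1, -6, 5], [-3, -16, 14], [0, 1, -1]].
Y = D⁻¹B = [[-1, -6, 5], [-3, -16, 14], [0, 1, -1]] · [[-10, 18], [-8, -1], [-11, 3]] = [[3, 3], [4, 4], [3, -4]].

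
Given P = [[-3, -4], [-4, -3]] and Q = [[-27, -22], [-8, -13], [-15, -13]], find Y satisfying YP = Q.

Y = [[1, 6], [4, -1], [1, 3]]

P is on the right of Y, so right-multiply by P⁻¹: Y = QP⁻¹.
det P = -7; the adjugate gives P⁻¹ = [[3/7, -4/7], [-4/7, 3/7]].
Y = QP⁻¹ = [[-27, -22], [-8, -13], [-15, -13]] · [[3/7, -4/7], [-4/7, 3/7]] = [[1, 6], [4, -1], [1, 3]].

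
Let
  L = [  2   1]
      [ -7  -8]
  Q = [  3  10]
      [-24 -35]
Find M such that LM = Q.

L is on the left of M, so left-multiply by L⁻¹: M = L⁻¹Q.
det L = -9; the adjugate gives L⁻¹ = [[8/9, 1/9], [-7/9, -2/9]].
M = L⁻¹Q = [[8/9, 1/9], [-7/9, -2/9]] · [[3, 10], [-24, -35]] = [[0, 5], [3, 0]].

M = [[0, 5], [3, 0]]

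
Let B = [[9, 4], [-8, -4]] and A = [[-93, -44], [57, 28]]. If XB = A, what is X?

X = [[-5, 6], [1, -6]]

B is on the right of X, so right-multiply by B⁻¹: X = AB⁻¹.
det B = -4; the adjugate gives B⁻¹ = [[1, 1], [-2, -9/4]].
X = AB⁻¹ = [[-93, -44], [57, 28]] · [[1, 1], [-2, -9/4]] = [[-5, 6], [1, -6]].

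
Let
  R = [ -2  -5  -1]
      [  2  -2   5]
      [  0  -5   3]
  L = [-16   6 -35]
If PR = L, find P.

P = [[5, -3, -5]]

Since R sits to the right of P, P = LR⁻¹.
R has determinant 2; R⁻¹ = [[19/2, 10, -27/2], [-3, -3, 4], [-5, -5, 7]].
P = LR⁻¹ = [[-16, 6, -35]] · [[19/2, 10, -27/2], [-3, -3, 4], [-5, -5, 7]] = [[5, -3, -5]].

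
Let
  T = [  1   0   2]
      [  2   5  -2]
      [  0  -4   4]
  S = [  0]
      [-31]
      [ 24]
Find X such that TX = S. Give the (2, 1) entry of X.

-5

T is on the left of X, so left-multiply by T⁻¹: X = T⁻¹S.
det T = -4, so T⁻¹ = [[-3, 2, 5/2], [2, -1, -3/2], [2, -1, -5/4]].
X = T⁻¹S = [[-3, 2, 5/2], [2, -1, -3/2], [2, -1, -5/4]] · [[0], [-31], [24]] = [[-2], [-5], [1]].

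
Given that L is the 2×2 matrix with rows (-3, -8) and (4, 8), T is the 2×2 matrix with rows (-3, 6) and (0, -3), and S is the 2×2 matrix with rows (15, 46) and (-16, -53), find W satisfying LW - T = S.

W = [[-4, -4], [0, -5]]

LW = S + T = [[12, 52], [-16, -56]].
Left-multiplying both sides by L⁻¹ gives W = L⁻¹(S + T).
det L = 8; the adjugate gives L⁻¹ = [[1, 1], [-1/2, -3/8]].
W = L⁻¹(S + T) = [[-4, -4], [0, -5]].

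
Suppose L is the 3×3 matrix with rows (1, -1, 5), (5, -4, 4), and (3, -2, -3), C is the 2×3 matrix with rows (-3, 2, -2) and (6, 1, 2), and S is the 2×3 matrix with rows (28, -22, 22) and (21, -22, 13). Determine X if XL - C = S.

XL = S + C = [[25, -20, 20], [27, -21, 15]].
Since L sits to the right of X, X = (S + C)L⁻¹.
L has determinant 3; L⁻¹ = [[20/3, -13/3, 16/3], [9, -6, 7], [2/3, -1/3, 1/3]].
X = (S + C)L⁻¹ = [[0, 5, 0], [1, 4, 2]].

X = [[0, 5, 0], [1, 4, 2]]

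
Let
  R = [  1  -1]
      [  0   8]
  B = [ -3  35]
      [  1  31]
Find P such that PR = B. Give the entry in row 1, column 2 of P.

4

Since R sits to the right of P, P = BR⁻¹.
R has determinant 8; R⁻¹ = [[1, 1/8], [0, 1/8]].
P = BR⁻¹ = [[-3, 35], [1, 31]] · [[1, 1/8], [0, 1/8]] = [[-3, 4], [1, 4]].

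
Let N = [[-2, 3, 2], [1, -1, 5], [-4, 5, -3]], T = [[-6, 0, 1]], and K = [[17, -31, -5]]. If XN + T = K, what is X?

X = [[-3, -3, -5]]

XN = K − T = [[23, -31, -6]].
Right-multiplying both sides by N⁻¹ gives X = (K − T)N⁻¹.
N has determinant -5; N⁻¹ = [[22/5, -19/5, -17/5], [17/5, -14/5, -12/5], [-1/5, 2/5, 1/5]].
X = (K − T)N⁻¹ = [[-3, -3, -5]].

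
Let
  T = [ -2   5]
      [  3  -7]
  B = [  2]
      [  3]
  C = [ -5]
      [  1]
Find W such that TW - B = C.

W = [[-1], [-1]]

TW = C + B = [[-3], [4]].
Left-multiplying both sides by T⁻¹ gives W = T⁻¹(C + B).
T has determinant -1; T⁻¹ = [[7, 5], [3, 2]].
W = T⁻¹(C + B) = [[-1], [-1]].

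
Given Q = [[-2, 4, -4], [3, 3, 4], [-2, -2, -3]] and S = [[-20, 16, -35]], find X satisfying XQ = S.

Right-multiplying both sides by Q⁻¹ gives X = SQ⁻¹.
Q has determinant 6; Q⁻¹ = [[-1/6, 10/3, 14/3], [1/6, -1/3, -2/3], [0, -2, -3]].
X = SQ⁻¹ = [[-20, 16, -35]] · [[-1/6, 10/3, 14/3], [1/6, -1/3, -2/3], [0, -2, -3]] = [[6, -2, 1]].

X = [[6, -2, 1]]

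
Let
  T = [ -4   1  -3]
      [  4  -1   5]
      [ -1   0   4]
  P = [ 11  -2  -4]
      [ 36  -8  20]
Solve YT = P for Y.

Y = [[-1, 1, -3], [-2, 6, -4]]

T is on the right of Y, so right-multiply by T⁻¹: Y = PT⁻¹.
T has determinant -2; T⁻¹ = [[2, 2, -1], [21/2, 19/2, -4], [1/2, 1/2, 0]].
Y = PT⁻¹ = [[11, -2, -4], [36, -8, 20]] · [[2, 2, -1], [21/2, 19/2, -4], [1/2, 1/2, 0]] = [[-1, 1, -3], [-2, 6, -4]].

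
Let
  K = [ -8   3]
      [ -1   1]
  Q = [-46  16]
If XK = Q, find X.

Since K sits to the right of X, X = QK⁻¹.
det K = -5, so K⁻¹ = [[-1/5, 3/5], [-1/5, 8/5]].
X = QK⁻¹ = [[-46, 16]] · [[-1/5, 3/5], [-1/5, 8/5]] = [[6, -2]].

X = [[6, -2]]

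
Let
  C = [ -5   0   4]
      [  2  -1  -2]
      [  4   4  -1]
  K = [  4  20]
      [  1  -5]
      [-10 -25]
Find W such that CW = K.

W = [[4, 0], [-5, -5], [6, 5]]

Since C multiplies W on the left, W = C⁻¹K.
C has determinant 3; C⁻¹ = [[3, 16/3, 4/3], [-2, -11/3, -2/3], [4, 20/3, 5/3]].
W = C⁻¹K = [[3, 16/3, 4/3], [-2, -11/3, -2/3], [4, 20/3, 5/3]] · [[4, 20], [1, -5], [-10, -25]] = [[4, 0], [-5, -5], [6, 5]].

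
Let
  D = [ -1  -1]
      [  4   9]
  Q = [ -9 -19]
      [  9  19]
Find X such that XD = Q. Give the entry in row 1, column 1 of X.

D is on the right of X, so right-multiply by D⁻¹: X = QD⁻¹.
det D = -5; the adjugate gives D⁻¹ = [[-9/5, -1/5], [4/5, 1/5]].
X = QD⁻¹ = [[-9, -19], [9, 19]] · [[-9/5, -1/5], [4/5, 1/5]] = [[1, -2], [-1, 2]].

1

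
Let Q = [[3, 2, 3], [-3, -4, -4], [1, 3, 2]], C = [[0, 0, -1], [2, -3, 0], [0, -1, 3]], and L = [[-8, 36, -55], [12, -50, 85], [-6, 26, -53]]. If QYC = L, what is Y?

Y = [[-5, 2, -4], [5, 1, -3], [-4, -4, -2]]

Y = Q⁻¹LC⁻¹ (apply Q⁻¹ on the left and C⁻¹ on the right).
det Q = 1; the adjugate gives Q⁻¹ = [[4, 5, 4], [2, 3, 3], [-5, -7, -6]].
det C = 2; the adjugate gives C⁻¹ = [[-9/2, 1/2, -3/2], [-3, 0, -1], [-1, 0, 0]].
Q⁻¹L = [[4, -2, -7], [2, 0, -14], [-8, 14, -2]].
Y = (Q⁻¹L)C⁻¹ = [[-5, 2, -4], [5, 1, -3], [-4, -4, -2]].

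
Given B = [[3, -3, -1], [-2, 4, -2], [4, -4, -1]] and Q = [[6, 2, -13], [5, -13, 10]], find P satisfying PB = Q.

Right-multiplying both sides by B⁻¹ gives P = QB⁻¹.
B has determinant 2; B⁻¹ = [[-6, 1/2, 5], [-5, 1/2, 4], [-4, 0, 3]].
P = QB⁻¹ = [[6, 2, -13], [5, -13, 10]] · [[-6, 1/2, 5], [-5, 1/2, 4], [-4, 0, 3]] = [[6, 4, -1], [-5, -4, 3]].

P = [[6, 4, -1], [-5, -4, 3]]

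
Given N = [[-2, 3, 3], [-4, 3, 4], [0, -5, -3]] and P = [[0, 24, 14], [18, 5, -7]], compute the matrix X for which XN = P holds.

X = [[-4, 2, -6], [-1, -4, -4]]

Right-multiplying both sides by N⁻¹ gives X = PN⁻¹.
N has determinant 2; N⁻¹ = [[11/2, -3, 3/2], [-6, 3, -2], [10, -5, 3]].
X = PN⁻¹ = [[0, 24, 14], [18, 5, -7]] · [[11/2, -3, 3/2], [-6, 3, -2], [10, -5, 3]] = [[-4, 2, -6], [-1, -4, -4]].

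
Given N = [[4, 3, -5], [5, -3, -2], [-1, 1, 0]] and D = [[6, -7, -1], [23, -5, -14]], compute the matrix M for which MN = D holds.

M = [[-1, 3, 5], [2, 2, -5]]

Since N sits to the right of M, M = DN⁻¹.
det N = 4; the adjugate gives N⁻¹ = [[1/2, -5/4, -21/4], [1/2, -5/4, -17/4], [1/2, -7/4, -27/4]].
M = DN⁻¹ = [[6, -7, -1], [23, -5, -14]] · [[1/2, -5/4, -21/4], [1/2, -5/4, -17/4], [1/2, -7/4, -27/4]] = [[-1, 3, 5], [2, 2, -5]].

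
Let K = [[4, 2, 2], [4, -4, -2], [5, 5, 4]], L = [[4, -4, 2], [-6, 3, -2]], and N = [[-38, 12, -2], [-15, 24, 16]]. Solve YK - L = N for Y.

Y = [[-1, -5, -2], [-4, -5, 3]]

YK = N + L = [[-34, 8, 0], [-21, 27, 14]].
K is on the right of Y, so right-multiply by K⁻¹: Y = (N + L)K⁻¹.
det K = 4; the adjugate gives K⁻¹ = [[-3/2, 1/2, 1], [-13/2, 3/2, 4], [10, -5/2, -6]].
Y = (N + L)K⁻¹ = [[-1, -5, -2], [-4, -5, 3]].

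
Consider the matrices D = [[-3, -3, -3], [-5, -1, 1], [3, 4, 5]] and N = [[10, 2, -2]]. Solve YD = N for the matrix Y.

Y = [[0, -2, 0]]

D is on the right of Y, so right-multiply by D⁻¹: Y = ND⁻¹.
det D = -6; the adjugate gives D⁻¹ = [[3/2, -1/2, 1], [-14/3, 1, -3], [17/6, -1/2, 2]].
Y = ND⁻¹ = [[10, 2, -2]] · [[3/2, -1/2, 1], [-14/3, 1, -3], [17/6, -1/2, 2]] = [[0, -2, 0]].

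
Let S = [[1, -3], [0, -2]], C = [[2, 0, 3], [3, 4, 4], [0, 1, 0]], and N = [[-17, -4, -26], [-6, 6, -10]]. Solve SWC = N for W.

W = [[-1, -2, -5], [3, -1, 1]]

Isolating W: multiply by S⁻¹ from the left and C⁻¹ from the right, so W = S⁻¹NC⁻¹.
S has determinant -2; S⁻¹ = [[1, -3/2], [0, -1/2]].
C has determinant 1; C⁻¹ = [[-4, 3, -12], [0, 0, 1], [3, -2, 8]].
S⁻¹N = [[-8, -13, -11], [3, -3, 5]].
W = (S⁻¹N)C⁻¹ = [[-1, -2, -5], [3, -1, 1]].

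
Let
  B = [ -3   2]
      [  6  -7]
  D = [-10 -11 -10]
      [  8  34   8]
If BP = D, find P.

P = [[6, 1, 6], [4, -4, 4]]

Since B multiplies P on the left, P = B⁻¹D.
det B = 9; the adjugate gives B⁻¹ = [[-7/9, -2/9], [-2/3, -1/3]].
P = B⁻¹D = [[-7/9, -2/9], [-2/3, -1/3]] · [[-10, -11, -10], [8, 34, 8]] = [[6, 1, 6], [4, -4, 4]].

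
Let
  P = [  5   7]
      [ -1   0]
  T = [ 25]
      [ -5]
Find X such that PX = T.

Since P multiplies X on the left, X = P⁻¹T.
det P = 7; the adjugate gives P⁻¹ = [[0, -1], [1/7, 5/7]].
X = P⁻¹T = [[0, -1], [1/7, 5/7]] · [[25], [-5]] = [[5], [0]].

X = [[5], [0]]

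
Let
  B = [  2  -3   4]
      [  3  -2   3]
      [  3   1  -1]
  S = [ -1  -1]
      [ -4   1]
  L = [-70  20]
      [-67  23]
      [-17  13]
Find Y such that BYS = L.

Isolating Y: multiply by B⁻¹ from the left and S⁻¹ from the right, so Y = B⁻¹LS⁻¹.
B has determinant -2; B⁻¹ = [[1/2, -1/2, 1/2], [-6, 7, -3], [-9/2, 11/2, -5/2]].
S has determinant -5; S⁻¹ = [[-1/5, -1/5], [-4/5, 1/5]].
B⁻¹L = [[-10, 5], [2, 2], [-11, 4]].
Y = (B⁻¹L)S⁻¹ = [[-2, 3], [-2, 0], [-1, 3]].

Y = [[-2, 3], [-2, 0], [-1, 3]]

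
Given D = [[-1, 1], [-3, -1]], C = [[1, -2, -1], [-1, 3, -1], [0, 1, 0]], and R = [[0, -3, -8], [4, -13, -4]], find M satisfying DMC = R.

M = [[-2, -1, 3], [2, 3, -4]]

M = D⁻¹RC⁻¹ (apply D⁻¹ on the left and C⁻¹ on the right).
det D = 4; the adjugate gives D⁻¹ = [[-1/4, -1/4], [3/4, -1/4]].
det C = 2; the adjugate gives C⁻¹ = [[1/2, -1/2, 5/2], [0, 0, 1], [-1/2, -1/2, 1/2]].
D⁻¹R = [[-1, 4, 3], [-1, 1, -5]].
M = (D⁻¹R)C⁻¹ = [[-2, -1, 3], [2, 3, -4]].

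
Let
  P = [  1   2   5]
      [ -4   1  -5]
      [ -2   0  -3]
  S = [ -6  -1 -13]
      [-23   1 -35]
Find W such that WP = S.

W = [[-2, 3, -4], [-1, 3, 5]]

Since P sits to the right of W, W = SP⁻¹.
P has determinant 3; P⁻¹ = [[-1, 2, -5], [-2/3, 7/3, -5], [2/3, -4/3, 3]].
W = SP⁻¹ = [[-6, -1, -13], [-23, 1, -35]] · [[-1, 2, -5], [-2/3, 7/3, -5], [2/3, -4/3, 3]] = [[-2, 3, -4], [-1, 3, 5]].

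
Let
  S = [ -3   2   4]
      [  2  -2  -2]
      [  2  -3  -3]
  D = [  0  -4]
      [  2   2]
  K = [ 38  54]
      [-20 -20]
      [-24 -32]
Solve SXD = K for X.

Left-multiply by S⁻¹ and right-multiply by D⁻¹: X = S⁻¹KD⁻¹.
det S = -4, so S⁻¹ = [[0, 3/2, -1], [-1/2, -1/4, -1/2], [1/2, 5/4, -1/2]].
D has determinant 8; D⁻¹ = [[1/4, 1/2], [-1/4, 0]].
S⁻¹K = [[-6, 2], [-2, -6], [6, 18]].
X = (S⁻¹K)D⁻¹ = [[-2, -3], [1, -1], [-3, 3]].

X = [[-2, -3], [1, -1], [-3, 3]]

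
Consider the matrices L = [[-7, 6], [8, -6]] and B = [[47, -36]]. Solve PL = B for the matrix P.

P = [[-1, 5]]

Since L sits to the right of P, P = BL⁻¹.
L has determinant -6; L⁻¹ = [[1, 1], [4/3, 7/6]].
P = BL⁻¹ = [[47, -36]] · [[1, 1], [4/3, 7/6]] = [[-1, 5]].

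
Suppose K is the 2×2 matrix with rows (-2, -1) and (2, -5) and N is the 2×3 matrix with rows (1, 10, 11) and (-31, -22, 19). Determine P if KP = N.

P = [[-3, -6, -3], [5, 2, -5]]

Since K multiplies P on the left, P = K⁻¹N.
det K = 12, so K⁻¹ = [[-5/12, 1/12], [-1/6, -1/6]].
P = K⁻¹N = [[-5/12, 1/12], [-1/6, -1/6]] · [[1, 10, 11], [-31, -22, 19]] = [[-3, -6, -3], [5, 2, -5]].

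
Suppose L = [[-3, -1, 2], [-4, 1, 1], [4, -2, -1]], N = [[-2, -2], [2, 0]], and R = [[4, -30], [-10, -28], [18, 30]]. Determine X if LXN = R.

X = [[-2, -2], [1, -3], [5, 4]]

Isolating X: multiply by L⁻¹ from the left and N⁻¹ from the right, so X = L⁻¹RN⁻¹.
L has determinant 5; L⁻¹ = [[1/5, -1, -3/5], [0, -1, -1], [4/5, -2, -7/5]].
det N = 4; the adjugate gives N⁻¹ = [[0, 1/2], [-1/2, -1/2]].
L⁻¹R = [[0, 4], [-8, -2], [-2, -10]].
X = (L⁻¹R)N⁻¹ = [[-2, -2], [1, -3], [5, 4]].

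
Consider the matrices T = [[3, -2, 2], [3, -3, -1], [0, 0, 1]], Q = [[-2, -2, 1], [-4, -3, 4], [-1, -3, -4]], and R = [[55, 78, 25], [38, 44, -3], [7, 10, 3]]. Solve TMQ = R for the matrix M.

M = T⁻¹RQ⁻¹ (apply T⁻¹ on the left and Q⁻¹ on the right).
T has determinant -3; T⁻¹ = [[1, -2/3, -8/3], [1, -1, -3], [0, 0, 1]].
det Q = 1; the adjugate gives Q⁻¹ = [[24, -11, -5], [-20, 9, 4], [9, -4, -2]].
T⁻¹R = [[11, 22, 19], [-4, 4, 19], [7, 10, 3]].
M = (T⁻¹R)Q⁻¹ = [[-5, 1, -5], [-5, 4, -2], [-5, 1, -1]].

M = [[-5, 1, -5], [-5, 4, -2], [-5, 1, -1]]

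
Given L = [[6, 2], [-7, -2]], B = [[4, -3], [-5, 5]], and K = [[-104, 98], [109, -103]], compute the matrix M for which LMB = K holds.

M = L⁻¹KB⁻¹ (apply L⁻¹ on the left and B⁻¹ on the right).
det L = 2; the adjugate gives L⁻¹ = [[-1, -1], [7/2, 3]].
det B = 5, so B⁻¹ = [[1, 3/5], [1, 4/5]].
L⁻¹K = [[-5, 5], [-37, 34]].
M = (L⁻¹K)B⁻¹ = [[0, 1], [-3, 5]].

M = [[0, 1], [-3, 5]]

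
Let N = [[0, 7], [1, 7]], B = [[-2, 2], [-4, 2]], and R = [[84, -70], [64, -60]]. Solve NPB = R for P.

P = [[0, 5], [-4, -1]]

Left-multiply by N⁻¹ and right-multiply by B⁻¹: P = N⁻¹RB⁻¹.
det N = -7; the adjugate gives N⁻¹ = [[-1, 1], [1/7, 0]].
B has determinant 4; B⁻¹ = [[1/2, -1/2], [1, -1/2]].
N⁻¹R = [[-20, 10], [12, -10]].
P = (N⁻¹R)B⁻¹ = [[0, 5], [-4, -1]].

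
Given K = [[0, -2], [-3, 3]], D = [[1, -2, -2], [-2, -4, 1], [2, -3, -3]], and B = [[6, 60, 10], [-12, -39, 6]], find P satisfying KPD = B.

P = [[3, 2, 1], [-1, 5, 4]]

Isolating P: multiply by K⁻¹ from the left and D⁻¹ from the right, so P = K⁻¹BD⁻¹.
det K = -6; the adjugate gives K⁻¹ = [[-1/2, -1/3], [-1/2, 0]].
det D = -5; the adjugate gives D⁻¹ = [[-3, 0, 2], [4/5, -1/5, -3/5], [-14/5, 1/5, 8/5]].
K⁻¹B = [[1, -17, -7], [-3, -30, -5]].
P = (K⁻¹B)D⁻¹ = [[3, 2, 1], [-1, 5, 4]].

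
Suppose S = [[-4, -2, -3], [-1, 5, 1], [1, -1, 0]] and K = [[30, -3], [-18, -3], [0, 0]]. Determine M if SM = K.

M = [[-4, -2], [-4, -2], [-2, 5]]

S is on the left of M, so left-multiply by S⁻¹: M = S⁻¹K.
det S = 6, so S⁻¹ = [[1/6, 1/2, 13/6], [1/6, 1/2, 7/6], [-2/3, -1, -11/3]].
M = S⁻¹K = [[1/6, 1/2, 13/6], [1/6, 1/2, 7/6], [-2/3, -1, -11/3]] · [[30, -3], [-18, -3], [0, 0]] = [[-4, -2], [-4, -2], [-2, 5]].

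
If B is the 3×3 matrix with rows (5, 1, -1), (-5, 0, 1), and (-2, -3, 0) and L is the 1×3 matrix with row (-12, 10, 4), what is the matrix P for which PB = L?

P = [[-2, 2, -4]]

Since B sits to the right of P, P = LB⁻¹.
det B = -2, so B⁻¹ = [[-3/2, -3/2, -1/2], [1, 1, 0], [-15/2, -13/2, -5/2]].
P = LB⁻¹ = [[-12, 10, 4]] · [[-3/2, -3/2, -1/2], [1, 1, 0], [-15/2, -13/2, -5/2]] = [[-2, 2, -4]].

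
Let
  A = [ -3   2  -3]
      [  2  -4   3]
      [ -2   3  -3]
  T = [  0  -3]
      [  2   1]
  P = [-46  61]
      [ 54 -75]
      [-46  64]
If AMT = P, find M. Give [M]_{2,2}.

-4

M = A⁻¹PT⁻¹ (apply A⁻¹ on the left and T⁻¹ on the right).
det A = -3, so A⁻¹ = [[-1, 1, 2], [0, -1, -1], [2/3, -5/3, -8/3]].
det T = 6, so T⁻¹ = [[1/6, 1/2], [-1/3, 0]].
A⁻¹P = [[8, -8], [-8, 11], [2, -5]].
M = (A⁻¹P)T⁻¹ = [[4, 4], [-5, -4], [2, 1]].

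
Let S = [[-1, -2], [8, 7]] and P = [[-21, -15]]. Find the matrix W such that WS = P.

W = [[-3, -3]]

Since S sits to the right of W, W = PS⁻¹.
det S = 9, so S⁻¹ = [[7/9, 2/9], [-8/9, -1/9]].
W = PS⁻¹ = [[-21, -15]] · [[7/9, 2/9], [-8/9, -1/9]] = [[-3, -3]].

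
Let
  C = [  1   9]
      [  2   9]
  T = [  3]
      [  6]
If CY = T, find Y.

Left-multiplying both sides by C⁻¹ gives Y = C⁻¹T.
C has determinant -9; C⁻¹ = [[-1, 1], [2/9, -1/9]].
Y = C⁻¹T = [[-1, 1], [2/9, -1/9]] · [[3], [6]] = [[3], [0]].

Y = [[3], [0]]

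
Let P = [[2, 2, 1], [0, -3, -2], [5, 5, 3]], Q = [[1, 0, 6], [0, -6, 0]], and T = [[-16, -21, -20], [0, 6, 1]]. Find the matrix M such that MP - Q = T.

M = [[5, 2, -5], [-5, 0, 2]]

MP = T + Q = [[-15, -21, -14], [0, 0, 1]].
P is on the right of M, so right-multiply by P⁻¹: M = (T + Q)P⁻¹.
det P = -3; the adjugate gives P⁻¹ = [[-1/3, 1/3, 1/3], [10/3, -1/3, -4/3], [-5, 0, 2]].
M = (T + Q)P⁻¹ = [[5, 2, -5], [-5, 0, 2]].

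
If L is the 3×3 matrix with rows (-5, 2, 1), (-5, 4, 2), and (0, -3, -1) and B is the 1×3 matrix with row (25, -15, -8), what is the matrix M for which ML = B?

M = [[-1, -4, -1]]

Since L sits to the right of M, M = BL⁻¹.
det L = -5, so L⁻¹ = [[-2/5, 1/5, 0], [1, -1, -1], [-3, 3, 2]].
M = BL⁻¹ = [[25, -15, -8]] · [[-2/5, 1/5, 0], [1, -1, -1], [-3, 3, 2]] = [[-1, -4, -1]].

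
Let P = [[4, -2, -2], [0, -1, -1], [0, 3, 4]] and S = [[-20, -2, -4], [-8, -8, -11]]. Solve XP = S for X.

P is on the right of X, so right-multiply by P⁻¹: X = SP⁻¹.
P has determinant -4; P⁻¹ = [[1/4, -1/2, 0], [0, -4, -1], [0, 3, 1]].
X = SP⁻¹ = [[-20, -2, -4], [-8, -8, -11]] · [[1/4, -1/2, 0], [0, -4, -1], [0, 3, 1]] = [[-5, 6, -2], [-2, 3, -3]].

X = [[-5, 6, -2], [-2, 3, -3]]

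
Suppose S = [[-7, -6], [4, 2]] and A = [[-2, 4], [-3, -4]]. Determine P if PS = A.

Since S sits to the right of P, P = AS⁻¹.
S has determinant 10; S⁻¹ = [[1/5, 3/5], [-2/5, -7/10]].
P = AS⁻¹ = [[-2, 4], [-3, -4]] · [[1/5, 3/5], [-2/5, -7/10]] = [[-2, -4], [1, 1]].

P = [[-2, -4], [1, 1]]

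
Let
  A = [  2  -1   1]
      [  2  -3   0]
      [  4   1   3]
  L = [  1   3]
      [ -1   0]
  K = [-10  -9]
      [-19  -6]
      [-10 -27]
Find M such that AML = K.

Left-multiply by A⁻¹ and right-multiply by L⁻¹: M = A⁻¹KL⁻¹.
A has determinant 2; A⁻¹ = [[-9/2, 2, 3/2], [-3, 1, 1], [7, -3, -2]].
det L = 3, so L⁻¹ = [[0, -1], [1/3, 1/3]].
A⁻¹K = [[-8, -12], [1, -6], [7, 9]].
M = (A⁻¹K)L⁻¹ = [[-4, 4], [-2, -3], [3, -4]].

M = [[-4, 4], [-2, -3], [3, -4]]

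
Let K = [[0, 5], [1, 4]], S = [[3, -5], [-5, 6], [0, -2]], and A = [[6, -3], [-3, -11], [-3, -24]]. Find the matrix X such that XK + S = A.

X = [[-2, 3], [-5, 2], [-2, -3]]

XK = A − S = [[3, 2], [2, -17], [-3, -22]].
Since K sits to the right of X, X = (A − S)K⁻¹.
det K = -5; the adjugate gives K⁻¹ = [[-4/5, 1], [1/5, 0]].
X = (A − S)K⁻¹ = [[-2, 3], [-5, 2], [-2, -3]].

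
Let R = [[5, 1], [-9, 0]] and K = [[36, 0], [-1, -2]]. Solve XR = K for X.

X = [[0, -4], [-2, -1]]

Right-multiplying both sides by R⁻¹ gives X = KR⁻¹.
det R = 9; the adjugate gives R⁻¹ = [[0, -1/9], [1, 5/9]].
X = KR⁻¹ = [[36, 0], [-1, -2]] · [[0, -1/9], [1, 5/9]] = [[0, -4], [-2, -1]].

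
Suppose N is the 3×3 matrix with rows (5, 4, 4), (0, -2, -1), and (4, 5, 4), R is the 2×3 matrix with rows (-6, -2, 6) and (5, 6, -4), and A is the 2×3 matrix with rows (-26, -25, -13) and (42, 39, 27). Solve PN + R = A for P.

PN = A − R = [[-20, -23, -19], [37, 33, 31]].
Right-multiplying both sides by N⁻¹ gives P = (A − R)N⁻¹.
det N = 1, so N⁻¹ = [[-3, 4, 4], [-4, 4, 5], [8, -9, -10]].
P = (A − R)N⁻¹ = [[0, -1, -5], [5, 1, 3]].

P = [[0, -1, -5], [5, 1, 3]]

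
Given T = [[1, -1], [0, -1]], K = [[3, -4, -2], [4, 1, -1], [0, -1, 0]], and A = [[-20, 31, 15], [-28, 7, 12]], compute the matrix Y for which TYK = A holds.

Isolating Y: multiply by T⁻¹ from the left and K⁻¹ from the right, so Y = T⁻¹AK⁻¹.
T has determinant -1; T⁻¹ = [[1, -1], [0, -1]].
K has determinant 5; K⁻¹ = [[-1/5, 2/5, 6/5], [0, 0, -1], [-4/5, 3/5, 19/5]].
T⁻¹A = [[8, 24, 3], [28, -7, -12]].
Y = (T⁻¹A)K⁻¹ = [[-4, 5, -3], [4, 4, -5]].

Y = [[-4, 5, -3], [4, 4, -5]]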